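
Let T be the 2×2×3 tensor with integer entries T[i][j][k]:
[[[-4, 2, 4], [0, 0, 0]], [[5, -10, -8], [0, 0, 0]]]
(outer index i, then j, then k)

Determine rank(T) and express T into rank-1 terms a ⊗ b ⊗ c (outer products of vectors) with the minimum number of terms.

Lower bound: the mode-1 unfolding of T (rows indexed by i, columns by (j,k) = (0,0), (0,1), (0,2), (1,0), (1,1), (1,2)) is [[-4, 2, 4, 0, 0, 0], [5, -10, -8, 0, 0, 0]].
There the 2×2 minor on rows i ∈ {0, 1}, columns (j,k) ∈ {(0,0), (0,1)} is det [[-4, 2], [5, -10]] = 30 ≠ 0, so this unfolding has rank ≥ 2; CP rank is at least every unfolding rank, so rank(T) ≥ 2. (Unfolding ranks only ever bound the CP rank from below — rank(T) can be strictly larger than all of them — so the matching upper bound has to come from an explicit 2-term decomposition.)
Upper bound — finding two terms. Every mode-2 slice of T is a multiple of one matrix: T[:,j,:] = b[j]·M with b = [1, 0] and M = [[-4, 2, 4], [5, -10, -8]] (rows indexed by i, columns by k). So it suffices to write M as a sum of two rank-1 matrices.
Splitting M by its rows (i = 0, 1), M = [1, 0][-4, 2, 4]ᵀ + [0, 1][5, -10, -8]ᵀ.
Hence T = [1, 0] ⊗ [1, 0] ⊗ [-4, 2, 4] + [0, 1] ⊗ [1, 0] ⊗ [5, -10, -8], so rank(T) ≤ 2.
These bounds meet, so rank(T) = 2.

rank(T) = 2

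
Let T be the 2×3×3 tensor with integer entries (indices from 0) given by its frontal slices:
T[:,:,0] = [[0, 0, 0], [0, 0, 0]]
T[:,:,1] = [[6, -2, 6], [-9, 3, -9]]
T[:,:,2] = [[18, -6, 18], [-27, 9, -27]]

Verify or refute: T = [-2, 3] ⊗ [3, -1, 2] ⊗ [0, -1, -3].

No

Reconstruct entry (0,2,1) from the claimed factors: Σₗ aₗ[0]bₗ[2]cₗ[1] = (-2)·(2)·(-1) = 4, but T[0,2,1] = 6. The claim is false.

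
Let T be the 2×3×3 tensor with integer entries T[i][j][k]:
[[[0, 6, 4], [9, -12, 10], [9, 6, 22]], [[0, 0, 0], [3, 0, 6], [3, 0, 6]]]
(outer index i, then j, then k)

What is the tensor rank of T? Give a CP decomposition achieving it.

Lower bound: the mode-2 unfolding of T (rows indexed by j, columns by (i,k) = (0,0), (0,1), (0,2), (1,0), (1,1), (1,2)) is [[0, 6, 4, 0, 0, 0], [9, -12, 10, 3, 0, 6], [9, 6, 22, 3, 0, 6]].
There the 2×2 minor on rows j ∈ {0, 1}, columns (i,k) ∈ {(0,0), (0,1)} is det [[0, 6], [9, -12]] = -54 ≠ 0, so this unfolding has rank ≥ 2; CP rank is at least every unfolding rank, so rank(T) ≥ 2. (This is only a lower bound: in general the CP rank may exceed every unfolding rank, so we still need to exhibit 2 rank-1 terms summing to T.)
Upper bound — finding two terms. Write S_k = T[:,:,k] for the frontal slices: S₀ = [[0, 9, 9], [0, 3, 3]], S₁ = [[6, -12, 6], [0, 0, 0]], S₂ = [[4, 10, 22], [0, 6, 6]].
If T = a₁ ⊗ b₁ ⊗ c₁ + a₂ ⊗ b₂ ⊗ c₂ then each S_k = c₁[k]·a₁b₁ᵀ + c₂[k]·a₂b₂ᵀ. S₀ and S₁ are linearly independent, so a₁b₁ᵀ and a₂b₂ᵀ must span the same plane of matrices: they are the rank-1 matrices of the form x·S₀ + y·S₁.
The 2×2 minor of x·S₀ + y·S₁ on rows {0,1}, columns {0,1} is 18·xy = 18·(y)(x), vanishing at (x:y) = (1:0) and (0:1).
M₁ = S₀ = [[0, 9, 9], [0, 3, 3]] = 3·[3, 1][0, 1, 1]ᵀ and M₂ = S₁ = [[6, -12, 6], [0, 0, 0]] = 6·[1, 0][1, -2, 1]ᵀ, so take a₁ = [3, 1], b₁ = [0, 1, 1], a₂ = [1, 0], b₂ = [1, -2, 1].
Each slice is an integer combination of E₁ = a₁b₁ᵀ and E₂ = a₂b₂ᵀ: S₀ = 3·E₁, S₁ = 6·E₂, S₂ = 6·E₁ + 4·E₂; reading off coefficients, c₁ = [3, 0, 6] and c₂ = [0, 6, 4].
Hence T = [3, 1] ⊗ [0, 1, 1] ⊗ [3, 0, 6] + [1, 0] ⊗ [1, -2, 1] ⊗ [0, 6, 4], so rank(T) ≤ 2.
These bounds meet, so rank(T) = 2.

rank(T) = 2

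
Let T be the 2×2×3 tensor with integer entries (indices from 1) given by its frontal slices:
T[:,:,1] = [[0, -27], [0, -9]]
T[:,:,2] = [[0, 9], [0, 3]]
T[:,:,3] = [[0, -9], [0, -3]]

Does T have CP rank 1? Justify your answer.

Yes

If T = a ⊗ b ⊗ c then every fibre of T is a multiple of the corresponding factor, so read the factors off the fibres through the nonzero entry T[1,2,1] = -27.
The mode-1 fibre T[:,2,1] = [-27, -9] gives a = [3, 1] (primitive direction); the mode-2 fibre T[1,:,1] = [0, -27] gives b = [0, 1]; then c[k] = T[1,2,k] / (a[1]·b[2]) = [-27, 9, -9] / 3 = [-9, 3, -3].
Expanding [3, 1] ⊗ [0, 1] ⊗ [-9, 3, -3] reproduces all 12 entries of T, so T = [3, 1] ⊗ [0, 1] ⊗ [-9, 3, -3] and rank(T) ≤ 1.
Equivalently every frontal slice T[:,:,k] is c[k] times the rank-1 matrix [3, 1] ⊗ [0, 1]. So T has rank 1 (it is nonzero).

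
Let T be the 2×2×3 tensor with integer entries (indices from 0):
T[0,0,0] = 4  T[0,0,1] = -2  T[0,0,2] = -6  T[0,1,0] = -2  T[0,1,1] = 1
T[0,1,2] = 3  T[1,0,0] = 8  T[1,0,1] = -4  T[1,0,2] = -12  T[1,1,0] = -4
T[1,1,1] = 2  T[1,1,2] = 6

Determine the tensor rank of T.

Lower bound: T ≠ 0 (e.g. T[0,0,0] = 4), so rank(T) ≥ 1.
Upper bound: if T = a (x) b (x) c then every fibre of T is a multiple of the corresponding factor, so read the factors off the fibres through the nonzero entry T[0,0,0] = 4.
The mode-1 fibre T[:,0,0] = [4, 8] gives a = [1, 2] (primitive direction); the mode-2 fibre T[0,:,0] = [4, -2] gives b = [2, -1]; then c[k] = T[0,0,k] / (a[0]·b[0]) = [4, -2, -6] / 2 = [2, -1, -3].
Expanding [1, 2] (x) [2, -1] (x) [2, -1, -3] reproduces all 12 entries of T, so T = [1, 2] (x) [2, -1] (x) [2, -1, -3] and rank(T) ≤ 1.
These bounds meet, so rank(T) = 1.
Check entry T[1,0,1] = -4: (2)·(2)·(-1) = -4.

1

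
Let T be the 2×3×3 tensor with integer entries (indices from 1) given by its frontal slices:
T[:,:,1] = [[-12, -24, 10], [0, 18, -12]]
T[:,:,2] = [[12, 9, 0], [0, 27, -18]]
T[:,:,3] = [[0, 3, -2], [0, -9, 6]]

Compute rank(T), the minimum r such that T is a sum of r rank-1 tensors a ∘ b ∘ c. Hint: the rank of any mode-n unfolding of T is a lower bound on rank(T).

Lower bound: in the mode-3 unfolding of T (rows indexed by k, columns by (i,j)) the 2×2 minor on rows k ∈ {1, 2}, columns (i,j) ∈ {(1,1), (1,2)} is det [[-12, -24], [12, 9]] = 180 ≠ 0, so that unfolding has rank ≥ 2 and hence rank(T) ≥ 2 (CP rank is at least every unfolding rank, though it can be larger).
Upper bound: with S_k = T[:,:,k], the two rank-1 terms a₁b₁ᵀ, a₂b₂ᵀ are the rank-1 members of the pencil x·S₁ + y·S₂.
The 2×2 minor of x·S₁ + y·S₂ on rows {1,2}, columns {1,2} is −216·x² − 108·xy + 324·y² = (-108)·(2·x + 3·y)(x − y), vanishing at (x:y) = (3:-2) and (1:1).
M₁ = 3·S₁ − 2·S₂ = [[-60, -90, 30], [0, 0, 0]] = (-30)·[1, 0][2, 3, -1]ᵀ and M₂ = S₁ + S₂ = [[0, -15, 10], [0, 45, -30]] = (-5)·[1, -3][0, 3, -2]ᵀ, so take a₁ = [1, 0], b₁ = [2, 3, -1], a₂ = [1, -3], b₂ = [0, 3, -2].
Each slice is an integer combination of E₁ = a₁b₁ᵀ and E₂ = a₂b₂ᵀ: S₁ = −6·E₁ − 2·E₂, S₂ = 6·E₁ − 3·E₂, S₃ = E₂; reading off coefficients, c₁ = [-6, 6, 0] and c₂ = [-2, -3, 1].
Hence T = [1, 0] ∘ [2, 3, -1] ∘ [-6, 6, 0] + [1, -3] ∘ [0, 3, -2] ∘ [-2, -3, 1], so rank(T) ≤ 2.
These bounds meet, so rank(T) = 2.

2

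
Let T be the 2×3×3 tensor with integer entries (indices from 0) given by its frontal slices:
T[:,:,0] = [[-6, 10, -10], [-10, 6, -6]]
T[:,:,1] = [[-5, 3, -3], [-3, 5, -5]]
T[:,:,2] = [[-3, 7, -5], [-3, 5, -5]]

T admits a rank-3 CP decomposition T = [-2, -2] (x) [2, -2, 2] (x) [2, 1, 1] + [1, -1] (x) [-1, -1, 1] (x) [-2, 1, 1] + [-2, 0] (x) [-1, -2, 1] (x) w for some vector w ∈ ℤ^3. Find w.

Subtract the known terms from T to get the rank-1 residual R = [-2, 0] (x) [-1, -2, 1] (x) w, so R[i,j,k] = a[i]·b[j]·w[k]. Pick indices with nonzero a[0]·b[0] = (-2)·(-1) = 2. Only the fibre through (0,0,·) is needed: R[0,0,:] = T[0,0,:] − Σₗ aₗ[0]bₗ[0]cₗ = [-6, -5, -3] − (-2)·(2)·[2, 1, 1] − (1)·(-1)·[-2, 1, 1] = [0, 0, 2]. Then w[k] = R[0,0,k] / 2 for each k, giving w = [0, 0, 2] / 2 = [0, 0, 1].

w = [0, 0, 1]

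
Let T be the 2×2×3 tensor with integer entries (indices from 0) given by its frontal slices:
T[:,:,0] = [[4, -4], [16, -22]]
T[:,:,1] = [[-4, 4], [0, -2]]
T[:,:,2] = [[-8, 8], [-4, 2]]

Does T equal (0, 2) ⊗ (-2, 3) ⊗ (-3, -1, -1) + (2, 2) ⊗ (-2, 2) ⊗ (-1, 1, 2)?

Reconstruct entrywise from the claimed factors. For example, T[1,0,0] = 16 and Σₗ aₗ[1]bₗ[0]cₗ[0] = (2)·(-2)·(-3) + (2)·(-2)·(-1) = 16; checking all 12 entries, every one matches. The claim holds.

Yes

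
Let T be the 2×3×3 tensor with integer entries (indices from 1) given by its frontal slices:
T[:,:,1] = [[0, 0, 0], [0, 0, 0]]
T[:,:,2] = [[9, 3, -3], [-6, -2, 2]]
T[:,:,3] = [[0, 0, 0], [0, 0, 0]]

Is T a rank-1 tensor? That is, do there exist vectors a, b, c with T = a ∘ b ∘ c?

Yes

The mode-1 fibre T[:,1,2] = [9, -6] gives a = (3, -2) (primitive direction); the mode-2 fibre T[1,:,2] = [9, 3, -3] gives b = (3, 1, -1); then c[k] = T[1,1,k] / (a[1]·b[1]) = [0, 9, 0] / 9 = (0, 1, 0).
Expanding (3, -2) ∘ (3, 1, -1) ∘ (0, 1, 0) reproduces all 18 entries of T, so T = (3, -2) ∘ (3, 1, -1) ∘ (0, 1, 0) and rank(T) ≤ 1.
Equivalently every frontal slice T[:,:,k] is c[k] times the rank-1 matrix (3, -2) ∘ (3, 1, -1). So T has rank 1 (it is nonzero).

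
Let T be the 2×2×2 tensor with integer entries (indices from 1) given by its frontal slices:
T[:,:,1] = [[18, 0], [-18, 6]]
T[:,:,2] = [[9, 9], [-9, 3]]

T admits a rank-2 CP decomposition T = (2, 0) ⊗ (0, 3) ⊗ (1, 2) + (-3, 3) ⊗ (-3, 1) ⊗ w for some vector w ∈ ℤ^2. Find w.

Subtract the known terms from T to get the rank-1 residual R = (-3, 3) ⊗ (-3, 1) ⊗ w, so R[i,j,k] = a[i]·b[j]·w[k]. Pick indices with nonzero a[1]·b[1] = (-3)·(-3) = 9. Only the fibre through (1,1,·) is needed: R[1,1,:] = T[1,1,:] − Σₗ aₗ[1]bₗ[1]cₗ = [18, 9] − (2)·(0)·(1, 2) = [18, 9]. Then w[k] = R[1,1,k] / 9 for each k, giving w = [18, 9] / 9 = (2, 1).

w = (2, 1)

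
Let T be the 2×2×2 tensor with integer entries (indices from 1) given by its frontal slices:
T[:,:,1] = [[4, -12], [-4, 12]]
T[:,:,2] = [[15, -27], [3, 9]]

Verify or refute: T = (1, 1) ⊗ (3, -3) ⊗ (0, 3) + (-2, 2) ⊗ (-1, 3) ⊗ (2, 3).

Yes

Reconstruct entrywise from the claimed factors. For example, T[1,1,1] = 4 and Σₗ aₗ[1]bₗ[1]cₗ[1] = (1)·(3)·(0) + (-2)·(-1)·(2) = 4; checking all 8 entries, every one matches. The claim holds.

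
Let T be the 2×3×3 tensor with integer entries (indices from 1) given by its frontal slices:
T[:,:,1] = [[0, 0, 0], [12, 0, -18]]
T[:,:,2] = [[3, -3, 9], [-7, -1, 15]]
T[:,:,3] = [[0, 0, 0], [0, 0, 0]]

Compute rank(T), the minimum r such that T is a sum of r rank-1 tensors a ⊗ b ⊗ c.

Lower bound: in the mode-2 unfolding of T (rows indexed by j, columns by (i,k)) the 2×2 minor on rows j ∈ {1, 2}, columns (i,k) ∈ {(1,2), (2,1)} is det [[3, 12], [-3, 0]] = 36 ≠ 0, so that unfolding has rank ≥ 2 and hence rank(T) ≥ 2 (CP rank is at least every unfolding rank, though it can be larger).
Upper bound: with S_k = T[:,:,k], the two rank-1 terms a₁b₁ᵀ, a₂b₂ᵀ are the rank-1 members of the pencil x·S₁ + y·S₂.
The 2×2 minor of x·S₁ + y·S₂ on rows {1,2}, columns {1,2} is 36·xy − 24·y² = 12·(3·x − 2·y)(y), vanishing at (x:y) = (2:3) and (1:0).
M₁ = 2·S₁ + 3·S₂ = [[9, -9, 27], [3, -3, 9]] = 3·[3, 1][1, -1, 3]ᵀ and M₂ = S₁ = [[0, 0, 0], [12, 0, -18]] = 6·[0, 1][2, 0, -3]ᵀ, so take a₁ = [3, 1], b₁ = [1, -1, 3], a₂ = [0, 1], b₂ = [2, 0, -3].
Each slice is an integer combination of E₁ = a₁b₁ᵀ and E₂ = a₂b₂ᵀ: S₁ = 6·E₂, S₂ = E₁ − 4·E₂, S₃ = 0; reading off coefficients, c₁ = [0, 1, 0] and c₂ = [6, -4, 0].
Hence T = [3, 1] ⊗ [1, -1, 3] ⊗ [0, 1, 0] + [0, 1] ⊗ [2, 0, -3] ⊗ [6, -4, 0], so rank(T) ≤ 2.
These bounds meet, so rank(T) = 2.

2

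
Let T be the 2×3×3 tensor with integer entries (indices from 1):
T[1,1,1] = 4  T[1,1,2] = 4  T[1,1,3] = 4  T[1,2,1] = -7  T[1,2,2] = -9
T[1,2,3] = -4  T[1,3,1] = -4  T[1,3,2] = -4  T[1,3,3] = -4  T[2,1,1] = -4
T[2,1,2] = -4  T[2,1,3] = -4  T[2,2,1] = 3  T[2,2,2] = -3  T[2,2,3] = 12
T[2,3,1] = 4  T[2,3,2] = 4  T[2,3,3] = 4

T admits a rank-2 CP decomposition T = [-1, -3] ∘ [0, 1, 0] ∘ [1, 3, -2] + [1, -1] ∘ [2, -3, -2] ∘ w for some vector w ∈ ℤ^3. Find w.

w = [2, 2, 2]

Subtract the known terms from T to get the rank-1 residual R = [1, -1] ∘ [2, -3, -2] ∘ w, so R[i,j,k] = a[i]·b[j]·w[k]. Pick indices with nonzero a[1]·b[1] = (1)·(2) = 2. Only the fibre through (1,1,·) is needed: R[1,1,:] = T[1,1,:] − Σₗ aₗ[1]bₗ[1]cₗ = [4, 4, 4] − (-1)·(0)·[1, 3, -2] = [4, 4, 4]. Then w[k] = R[1,1,k] / 2 for each k, giving w = [4, 4, 4] / 2 = [2, 2, 2].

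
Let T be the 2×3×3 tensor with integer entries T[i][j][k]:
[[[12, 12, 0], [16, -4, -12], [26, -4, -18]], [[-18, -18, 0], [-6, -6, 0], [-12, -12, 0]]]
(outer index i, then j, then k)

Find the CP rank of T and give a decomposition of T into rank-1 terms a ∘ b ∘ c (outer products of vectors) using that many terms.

rank(T) = 2

Lower bound: the mode-2 unfolding of T (rows indexed by j, columns by (i,k) = (0,0), (0,1), (0,2), (1,0), (1,1), (1,2)) is [[12, 12, 0, -18, -18, 0], [16, -4, -12, -6, -6, 0], [26, -4, -18, -12, -12, 0]].
There the 2×2 minor on rows j ∈ {0, 1}, columns (i,k) ∈ {(0,0), (0,1)} is det [[12, 12], [16, -4]] = -240 ≠ 0, so this unfolding has rank ≥ 2; CP rank is at least every unfolding rank, so rank(T) ≥ 2. (This is only a lower bound: in general the CP rank may exceed every unfolding rank, so we still need to exhibit 2 rank-1 terms summing to T.)
Upper bound — finding two terms. Write S_k = T[:,:,k] for the frontal slices: S₀ = [[12, 16, 26], [-18, -6, -12]], S₁ = [[12, -4, -4], [-18, -6, -12]], S₂ = [[0, -12, -18], [0, 0, 0]].
If T = a₁ ∘ b₁ ∘ c₁ + a₂ ∘ b₂ ∘ c₂ then each S_k = c₁[k]·a₁b₁ᵀ + c₂[k]·a₂b₂ᵀ. S₀ and S₁ are linearly independent, so a₁b₁ᵀ and a₂b₂ᵀ must span the same plane of matrices: they are the rank-1 matrices of the form x·S₀ + y·S₁.
The 2×2 minor of x·S₀ + y·S₁ on rows {0,1}, columns {0,1} is 216·x² + 72·xy − 144·y² = 72·(3·x − 2·y)(x + y), vanishing at (x:y) = (2:3) and (1:-1).
M₁ = 2·S₀ + 3·S₁ = [[60, 20, 40], [-90, -30, -60]] = 10·[2, -3][3, 1, 2]ᵀ and M₂ = S₀ − S₁ = [[0, 20, 30], [0, 0, 0]] = 10·[1, 0][0, 2, 3]ᵀ, so take a₁ = [2, -3], b₁ = [3, 1, 2], a₂ = [1, 0], b₂ = [0, 2, 3].
Each slice is an integer combination of E₁ = a₁b₁ᵀ and E₂ = a₂b₂ᵀ: S₀ = 2·E₁ + 6·E₂, S₁ = 2·E₁ − 4·E₂, S₂ = −6·E₂; reading off coefficients, c₁ = [2, 2, 0] and c₂ = [6, -4, -6].
Hence T = [2, -3] ∘ [3, 1, 2] ∘ [2, 2, 0] + [1, 0] ∘ [0, 2, 3] ∘ [6, -4, -6], so rank(T) ≤ 2.
These bounds meet, so rank(T) = 2.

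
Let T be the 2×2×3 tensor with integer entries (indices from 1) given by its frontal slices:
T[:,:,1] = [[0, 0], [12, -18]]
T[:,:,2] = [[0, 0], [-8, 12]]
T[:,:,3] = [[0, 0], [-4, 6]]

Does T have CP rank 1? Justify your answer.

If T = a ⊗ b ⊗ c then every fibre of T is a multiple of the corresponding factor, so read the factors off the fibres through the nonzero entry T[2,1,1] = 12.
The mode-1 fibre T[:,1,1] = [0, 12] gives a = (0, 1) (primitive direction); the mode-2 fibre T[2,:,1] = [12, -18] gives b = (2, -3); then c[k] = T[2,1,k] / (a[2]·b[1]) = [12, -8, -4] / 2 = (6, -4, -2).
Expanding (0, 1) ⊗ (2, -3) ⊗ (6, -4, -2) reproduces all 12 entries of T, so T = (0, 1) ⊗ (2, -3) ⊗ (6, -4, -2) and rank(T) ≤ 1.
Equivalently every frontal slice T[:,:,k] is c[k] times the rank-1 matrix (0, 1) ⊗ (2, -3). So T has rank 1 (it is nonzero).

Yes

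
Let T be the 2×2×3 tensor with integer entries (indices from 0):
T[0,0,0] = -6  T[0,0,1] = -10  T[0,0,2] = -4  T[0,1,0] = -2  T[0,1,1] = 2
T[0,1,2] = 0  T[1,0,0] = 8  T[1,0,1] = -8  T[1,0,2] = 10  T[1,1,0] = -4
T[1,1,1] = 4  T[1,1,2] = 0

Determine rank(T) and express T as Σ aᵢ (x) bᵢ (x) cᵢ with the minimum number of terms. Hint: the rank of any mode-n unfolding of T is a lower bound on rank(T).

Lower bound: the mode-3 unfolding of T (rows indexed by k, columns by (i,j) = (0,0), (0,1), (1,0), (1,1)) is [[-6, -2, 8, -4], [-10, 2, -8, 4], [-4, 0, 10, 0]].
There the 3×3 minor on rows k ∈ {0, 1, 2}, columns (i,j) ∈ {(0,0), (0,1), (1,0)} is det [[-6, -2, 8], [-10, 2, -8], [-4, 0, 10]] = -320 ≠ 0, so this unfolding has rank ≥ 3; CP rank is at least every unfolding rank, so rank(T) ≥ 3. (Flattening ranks never certify an upper bound on CP rank; for that we must actually write T with 3 rank-1 terms.)
Upper bound: T is a sum of 3 rank-1 terms, T = [0, 1] (x) [1, 0] (x) [0, -8, 8] + [1, 2] (x) [1, -1] (x) [2, -2, 0] + [2, -1] (x) [1, 0] (x) [-4, -4, -2] (written with every a and b primitive with positive leading entry and the scale carried by c; CP decompositions are not unique, and this one is verified by expanding entrywise), so rank(T) ≤ 3.
These bounds meet, so rank(T) = 3.

rank(T) = 3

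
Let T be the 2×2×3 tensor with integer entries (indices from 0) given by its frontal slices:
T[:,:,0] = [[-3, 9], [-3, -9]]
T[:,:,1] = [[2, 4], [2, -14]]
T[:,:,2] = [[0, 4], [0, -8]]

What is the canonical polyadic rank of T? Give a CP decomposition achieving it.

Lower bound: the mode-3 unfolding of T (rows indexed by k, columns by (i,j) = (0,0), (0,1), (1,0), (1,1)) is [[-3, 9, -3, -9], [2, 4, 2, -14], [0, 4, 0, -8]].
There the 2×2 minor on rows k ∈ {0, 1}, columns (i,j) ∈ {(0,0), (0,1)} is det [[-3, 9], [2, 4]] = -30 ≠ 0, so this unfolding has rank ≥ 2; CP rank is at least every unfolding rank, so rank(T) ≥ 2. (Unfolding ranks only ever bound the CP rank from below — rank(T) can be strictly larger than all of them — so the matching upper bound has to come from an explicit 2-term decomposition.)
Upper bound — finding two terms. Write S_k = T[:,:,k] for the frontal slices: S₀ = [[-3, 9], [-3, -9]], S₁ = [[2, 4], [2, -14]], S₂ = [[0, 4], [0, -8]].
If T = a₁ ⊗ b₁ ⊗ c₁ + a₂ ⊗ b₂ ⊗ c₂ then each S_k = c₁[k]·a₁b₁ᵀ + c₂[k]·a₂b₂ᵀ. S₀ and S₁ are linearly independent, so a₁b₁ᵀ and a₂b₂ᵀ must span the same plane of matrices: they are the rank-1 matrices of the form x·S₀ + y·S₁.
det(x·S₀ + y·S₁) is 54·x² + 18·xy − 36·y² = 18·(3·x − 2·y)(x + y), vanishing at (x:y) = (2:3) and (1:-1).
M₁ = 2·S₀ + 3·S₁ = [[0, 30], [0, -60]] = 30·[1, -2][0, 1]ᵀ and M₂ = S₀ − S₁ = [[-5, 5], [-5, 5]] = (-5)·[1, 1][1, -1]ᵀ, so take a₁ = [1, -2], b₁ = [0, 1], a₂ = [1, 1], b₂ = [1, -1].
Each slice is an integer combination of E₁ = a₁b₁ᵀ and E₂ = a₂b₂ᵀ: S₀ = 6·E₁ − 3·E₂, S₁ = 6·E₁ + 2·E₂, S₂ = 4·E₁; reading off coefficients, c₁ = [6, 6, 4] and c₂ = [-3, 2, 0].
Hence T = [1, -2] ⊗ [0, 1] ⊗ [6, 6, 4] + [1, 1] ⊗ [1, -1] ⊗ [-3, 2, 0], so rank(T) ≤ 2.
These bounds meet, so rank(T) = 2.

rank(T) = 2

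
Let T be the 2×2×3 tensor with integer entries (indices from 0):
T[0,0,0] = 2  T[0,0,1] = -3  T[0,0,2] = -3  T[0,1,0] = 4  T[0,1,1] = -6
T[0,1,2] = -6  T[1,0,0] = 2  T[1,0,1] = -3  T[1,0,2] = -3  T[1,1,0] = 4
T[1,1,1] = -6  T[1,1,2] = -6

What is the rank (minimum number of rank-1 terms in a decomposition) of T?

Lower bound: T ≠ 0 (e.g. T[0,0,0] = 2), so rank(T) ≥ 1.
Upper bound: if T = a (x) b (x) c then every fibre of T is a multiple of the corresponding factor, so read the factors off the fibres through the nonzero entry T[0,0,0] = 2.
The mode-1 fibre T[:,0,0] = [2, 2] gives a = [1, 1] (primitive direction); the mode-2 fibre T[0,:,0] = [2, 4] gives b = [1, 2]; then c[k] = T[0,0,k] / (a[0]·b[0]) = [2, -3, -3] / 1 = [2, -3, -3].
Expanding [1, 1] (x) [1, 2] (x) [2, -3, -3] reproduces all 12 entries of T, so T = [1, 1] (x) [1, 2] (x) [2, -3, -3] and rank(T) ≤ 1.
These bounds meet, so rank(T) = 1.

1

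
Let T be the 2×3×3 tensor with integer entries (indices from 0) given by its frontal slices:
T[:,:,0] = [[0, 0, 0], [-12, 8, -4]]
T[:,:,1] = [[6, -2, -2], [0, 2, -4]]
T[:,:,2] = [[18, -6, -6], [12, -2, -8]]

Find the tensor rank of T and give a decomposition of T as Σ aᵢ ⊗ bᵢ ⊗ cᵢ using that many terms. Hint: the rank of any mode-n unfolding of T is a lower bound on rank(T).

Lower bound: the mode-3 unfolding of T (rows indexed by k, columns by (i,j) = (0,0), (0,1), (0,2), (1,0), (1,1), (1,2)) is [[0, 0, 0, -12, 8, -4], [6, -2, -2, 0, 2, -4], [18, -6, -6, 12, -2, -8]].
There the 2×2 minor on rows k ∈ {0, 1}, columns (i,j) ∈ {(0,0), (1,0)} is det [[0, -12], [6, 0]] = 72 ≠ 0, so this unfolding has rank ≥ 2; CP rank is at least every unfolding rank, so rank(T) ≥ 2. (Flattening ranks never certify an upper bound on CP rank; for that we must actually write T with 2 rank-1 terms.)
Upper bound — finding two terms. Write S_k = T[:,:,k] for the frontal slices: S₀ = [[0, 0, 0], [-12, 8, -4]], S₁ = [[6, -2, -2], [0, 2, -4]], S₂ = [[18, -6, -6], [12, -2, -8]].
If T = a₁ ⊗ b₁ ⊗ c₁ + a₂ ⊗ b₂ ⊗ c₂ then each S_k = c₁[k]·a₁b₁ᵀ + c₂[k]·a₂b₂ᵀ. S₀ and S₁ are linearly independent, so a₁b₁ᵀ and a₂b₂ᵀ must span the same plane of matrices: they are the rank-1 matrices of the form x·S₀ + y·S₁.
The 2×2 minor of x·S₀ + y·S₁ on rows {0,1}, columns {0,1} is 24·xy + 12·y² = 12·(y)(2·x + y), vanishing at (x:y) = (1:0) and (1:-2).
M₁ = S₀ = [[0, 0, 0], [-12, 8, -4]] = (-4)·[0, 1][3, -2, 1]ᵀ and M₂ = S₀ − 2·S₁ = [[-12, 4, 4], [-12, 4, 4]] = (-4)·[1, 1][3, -1, -1]ᵀ, so take a₁ = [0, 1], b₁ = [3, -2, 1], a₂ = [1, 1], b₂ = [3, -1, -1].
Each slice is an integer combination of E₁ = a₁b₁ᵀ and E₂ = a₂b₂ᵀ: S₀ = −4·E₁, S₁ = −2·E₁ + 2·E₂, S₂ = −2·E₁ + 6·E₂; reading off coefficients, c₁ = [-4, -2, -2] and c₂ = [0, 2, 6].
Hence T = [0, 1] ⊗ [3, -2, 1] ⊗ [-4, -2, -2] + [1, 1] ⊗ [3, -1, -1] ⊗ [0, 2, 6], so rank(T) ≤ 2.
These bounds meet, so rank(T) = 2.
Check entry T[0,2,0] = 0: (0)·(1)·(-4) + (1)·(-1)·(0) = 0.

rank(T) = 2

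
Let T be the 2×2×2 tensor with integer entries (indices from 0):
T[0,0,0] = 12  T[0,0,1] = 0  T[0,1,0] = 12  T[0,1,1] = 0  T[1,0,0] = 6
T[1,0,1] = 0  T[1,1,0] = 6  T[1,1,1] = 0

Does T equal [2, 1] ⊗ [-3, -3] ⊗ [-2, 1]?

No

Reconstruct entry (0,0,1) from the claimed factors: Σₗ aₗ[0]bₗ[0]cₗ[1] = (2)·(-3)·(1) = -6, but T[0,0,1] = 0. The claim is false.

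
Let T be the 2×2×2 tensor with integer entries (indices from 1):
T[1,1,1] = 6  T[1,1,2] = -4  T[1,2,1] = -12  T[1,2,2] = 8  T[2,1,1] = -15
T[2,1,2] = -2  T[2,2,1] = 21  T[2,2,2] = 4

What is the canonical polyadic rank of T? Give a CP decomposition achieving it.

Lower bound: the mode-2 unfolding of T (rows indexed by j, columns by (i,k) = (1,1), (1,2), (2,1), (2,2)) is [[6, -4, -15, -2], [-12, 8, 21, 4]].
There the 2×2 minor on rows j ∈ {1, 2}, columns (i,k) ∈ {(1,1), (2,1)} is det [[6, -15], [-12, 21]] = -54 ≠ 0, so this unfolding has rank ≥ 2; CP rank is at least every unfolding rank, so rank(T) ≥ 2. (Unfolding ranks only ever bound the CP rank from below — rank(T) can be strictly larger than all of them — so the matching upper bound has to come from an explicit 2-term decomposition.)
Upper bound — finding two terms. Write S_k = T[:,:,k] for the frontal slices: S₁ = [[6, -12], [-15, 21]], S₂ = [[-4, 8], [-2, 4]].
If T = a₁ ∘ b₁ ∘ c₁ + a₂ ∘ b₂ ∘ c₂ then each S_k = c₁[k]·a₁b₁ᵀ + c₂[k]·a₂b₂ᵀ. S₁ and S₂ are linearly independent, so a₁b₁ᵀ and a₂b₂ᵀ must span the same plane of matrices: they are the rank-1 matrices of the form x·S₁ + y·S₂.
det(x·S₁ + y·S₂) is −54·x² + 36·xy = (-18)·(3·x − 2·y)(x), vanishing at (x:y) = (2:3) and (0:1).
M₁ = 2·S₁ + 3·S₂ = [[0, 0], [-36, 54]] = (-18)·[0, 1][2, -3]ᵀ and M₂ = S₂ = [[-4, 8], [-2, 4]] = (-2)·[2, 1][1, -2]ᵀ, so take a₁ = [0, 1], b₁ = [2, -3], a₂ = [2, 1], b₂ = [1, -2].
Each slice is an integer combination of E₁ = a₁b₁ᵀ and E₂ = a₂b₂ᵀ: S₁ = −9·E₁ + 3·E₂, S₂ = −2·E₂; reading off coefficients, c₁ = [-9, 0] and c₂ = [3, -2].
Hence T = [0, 1] ∘ [2, -3] ∘ [-9, 0] + [2, 1] ∘ [1, -2] ∘ [3, -2], so rank(T) ≤ 2.
These bounds meet, so rank(T) = 2.
Check entry T[2,1,1] = -15: (1)·(2)·(-9) + (1)·(1)·(3) = -15.

rank(T) = 2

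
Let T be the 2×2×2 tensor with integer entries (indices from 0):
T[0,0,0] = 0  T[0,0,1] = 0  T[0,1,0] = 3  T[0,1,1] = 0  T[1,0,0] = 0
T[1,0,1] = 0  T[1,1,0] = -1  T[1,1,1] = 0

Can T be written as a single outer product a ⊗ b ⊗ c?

Yes

The mode-1 fibre T[:,1,0] = [3, -1] gives a = [3, -1] (primitive direction); the mode-2 fibre T[0,:,0] = [0, 3] gives b = [0, 1]; then c[k] = T[0,1,k] / (a[0]·b[1]) = [3, 0] / 3 = [1, 0].
Expanding [3, -1] ⊗ [0, 1] ⊗ [1, 0] reproduces all 8 entries of T, so T = [3, -1] ⊗ [0, 1] ⊗ [1, 0] and rank(T) ≤ 1.
Equivalently every frontal slice T[:,:,k] is c[k] times the rank-1 matrix [3, -1] ⊗ [0, 1]. So T has rank 1 (it is nonzero).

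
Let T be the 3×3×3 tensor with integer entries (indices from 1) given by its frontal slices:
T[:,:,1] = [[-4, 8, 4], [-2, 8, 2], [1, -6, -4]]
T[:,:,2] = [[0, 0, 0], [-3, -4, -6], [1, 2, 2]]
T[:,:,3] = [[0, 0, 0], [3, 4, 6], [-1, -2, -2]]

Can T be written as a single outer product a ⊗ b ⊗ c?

No

The mode-2 unfolding of T (rows indexed by j, columns by (i,k) = (1,1), (1,2), (1,3), (2,1), (2,2), (2,3), (3,1), (3,2), (3,3)) is [[-4, 0, 0, -2, -3, 3, 1, 1, -1], [8, 0, 0, 8, -4, 4, -6, 2, -2], [4, 0, 0, 2, -6, 6, -4, 2, -2]].
There the 3×3 minor on rows j ∈ {1, 2, 3}, columns (i,k) ∈ {(1,1), (2,1), (2,2)} is det [[-4, -2, -3], [8, 8, -4], [4, 2, -6]] = 144 ≠ 0, so this unfolding has rank ≥ 3; CP rank is at least every unfolding rank, so rank(T) ≥ 3.
In particular rank(T) ≥ 3 > 1, so T is not rank-1.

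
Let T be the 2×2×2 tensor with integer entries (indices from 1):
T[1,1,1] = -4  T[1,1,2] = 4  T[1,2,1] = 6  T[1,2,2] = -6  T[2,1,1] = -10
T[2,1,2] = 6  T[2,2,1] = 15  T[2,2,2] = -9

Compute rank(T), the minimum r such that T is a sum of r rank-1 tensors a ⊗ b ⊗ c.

2

Lower bound: the mode-1 unfolding of T (rows indexed by i, columns by (j,k) = (1,1), (1,2), (2,1), (2,2)) is [[-4, 4, 6, -6], [-10, 6, 15, -9]].
There the 2×2 minor on rows i ∈ {1, 2}, columns (j,k) ∈ {(1,1), (1,2)} is det [[-4, 4], [-10, 6]] = 16 ≠ 0, so this unfolding has rank ≥ 2; CP rank is at least every unfolding rank, so rank(T) ≥ 2. (Unfolding ranks only ever bound the CP rank from below — rank(T) can be strictly larger than all of them — so the matching upper bound has to come from an explicit 2-term decomposition.)
Upper bound — finding two terms. Every mode-2 slice of T is a multiple of one matrix: T[:,j,:] = b[j]·M with b = [2, -3] and M = [[-2, 2], [-5, 3]] (rows indexed by i, columns by k). So it suffices to write M as a sum of two rank-1 matrices.
Splitting M by its rows (i = 1, 2), M = [1, 0][-2, 2]ᵀ + [0, 1][-5, 3]ᵀ.
Hence T = [1, 0] ⊗ [2, -3] ⊗ [-2, 2] + [0, 1] ⊗ [2, -3] ⊗ [-5, 3], so rank(T) ≤ 2.
These bounds meet, so rank(T) = 2.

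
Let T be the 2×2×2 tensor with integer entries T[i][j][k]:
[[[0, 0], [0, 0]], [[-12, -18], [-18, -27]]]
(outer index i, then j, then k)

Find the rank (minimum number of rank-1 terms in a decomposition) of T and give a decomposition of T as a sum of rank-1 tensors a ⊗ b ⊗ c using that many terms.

Lower bound: T ≠ 0 (e.g. T[1,0,0] = -12), so rank(T) ≥ 1.
Upper bound: if T = a ⊗ b ⊗ c then every fibre of T is a multiple of the corresponding factor, so read the factors off the fibres through the nonzero entry T[1,0,0] = -12.
The mode-1 fibre T[:,0,0] = [0, -12] gives a = (0, 1) (primitive direction); the mode-2 fibre T[1,:,0] = [-12, -18] gives b = (2, 3); then c[k] = T[1,0,k] / (a[1]·b[0]) = [-12, -18] / 2 = (-6, -9).
Expanding (0, 1) ⊗ (2, 3) ⊗ (-6, -9) reproduces all 8 entries of T, so T = (0, 1) ⊗ (2, 3) ⊗ (-6, -9) and rank(T) ≤ 1.
These bounds meet, so rank(T) = 1.
Check entry T[0,0,1] = 0: (0)·(2)·(-9) = 0.

rank(T) = 1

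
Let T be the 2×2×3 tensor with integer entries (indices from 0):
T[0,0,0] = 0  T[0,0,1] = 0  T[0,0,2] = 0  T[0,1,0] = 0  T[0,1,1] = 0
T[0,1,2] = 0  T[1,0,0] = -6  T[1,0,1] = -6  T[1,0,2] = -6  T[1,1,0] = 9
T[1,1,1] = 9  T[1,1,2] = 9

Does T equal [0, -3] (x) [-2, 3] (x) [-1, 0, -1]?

Reconstruct entry (1,0,1) from the claimed factors: Σₗ aₗ[1]bₗ[0]cₗ[1] = (-3)·(-2)·(0) = 0, but T[1,0,1] = -6. The claim is false.

No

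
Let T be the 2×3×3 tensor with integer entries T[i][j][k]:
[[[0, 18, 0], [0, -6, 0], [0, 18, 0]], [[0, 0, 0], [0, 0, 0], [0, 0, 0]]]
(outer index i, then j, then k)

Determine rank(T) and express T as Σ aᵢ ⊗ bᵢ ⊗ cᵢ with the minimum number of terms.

Lower bound: T ≠ 0 (e.g. T[0,0,1] = 18), so rank(T) ≥ 1.
Upper bound: if T = a ⊗ b ⊗ c then every fibre of T is a multiple of the corresponding factor, so read the factors off the fibres through the nonzero entry T[0,0,1] = 18.
The mode-1 fibre T[:,0,1] = [18, 0] gives a = [1, 0] (primitive direction); the mode-2 fibre T[0,:,1] = [18, -6, 18] gives b = [3, -1, 3]; then c[k] = T[0,0,k] / (a[0]·b[0]) = [0, 18, 0] / 3 = [0, 6, 0].
Expanding [1, 0] ⊗ [3, -1, 3] ⊗ [0, 6, 0] reproduces all 18 entries of T, so T = [1, 0] ⊗ [3, -1, 3] ⊗ [0, 6, 0] and rank(T) ≤ 1.
These bounds meet, so rank(T) = 1.

rank(T) = 1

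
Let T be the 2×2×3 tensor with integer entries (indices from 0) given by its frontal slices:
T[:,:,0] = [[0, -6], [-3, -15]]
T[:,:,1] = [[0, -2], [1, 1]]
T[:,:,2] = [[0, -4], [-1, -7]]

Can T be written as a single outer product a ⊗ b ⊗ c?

No

The mode-2 unfolding of T (rows indexed by j, columns by (i,k) = (0,0), (0,1), (0,2), (1,0), (1,1), (1,2)) is [[0, 0, 0, -3, 1, -1], [-6, -2, -4, -15, 1, -7]].
There the 2×2 minor on rows j ∈ {0, 1}, columns (i,k) ∈ {(0,0), (1,0)} is det [[0, -3], [-6, -15]] = -18 ≠ 0, so this unfolding has rank ≥ 2; CP rank is at least every unfolding rank, so rank(T) ≥ 2.
In particular rank(T) ≥ 2 > 1, so T is not rank-1.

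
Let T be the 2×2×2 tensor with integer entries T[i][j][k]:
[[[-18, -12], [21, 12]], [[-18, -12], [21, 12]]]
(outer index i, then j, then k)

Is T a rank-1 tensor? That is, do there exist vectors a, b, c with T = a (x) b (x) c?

The mode-2 unfolding of T (rows indexed by j, columns by (i,k) = (0,0), (0,1), (1,0), (1,1)) is [[-18, -12, -18, -12], [21, 12, 21, 12]].
There the 2×2 minor on rows j ∈ {0, 1}, columns (i,k) ∈ {(0,0), (0,1)} is det [[-18, -12], [21, 12]] = 36 ≠ 0, so this unfolding has rank ≥ 2; CP rank is at least every unfolding rank, so rank(T) ≥ 2.
In particular rank(T) ≥ 2 > 1, so T is not rank-1.

No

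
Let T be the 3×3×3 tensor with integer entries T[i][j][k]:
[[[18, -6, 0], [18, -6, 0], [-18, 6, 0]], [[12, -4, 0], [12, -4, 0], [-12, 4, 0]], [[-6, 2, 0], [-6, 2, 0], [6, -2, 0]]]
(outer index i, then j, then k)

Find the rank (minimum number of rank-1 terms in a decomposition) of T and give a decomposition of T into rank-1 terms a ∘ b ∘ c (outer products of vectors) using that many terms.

Lower bound: T ≠ 0 (e.g. T[0,0,0] = 18), so rank(T) ≥ 1.
Upper bound: if T = a ∘ b ∘ c then every fibre of T is a multiple of the corresponding factor, so read the factors off the fibres through the nonzero entry T[0,0,0] = 18.
The mode-1 fibre T[:,0,0] = [18, 12, -6] gives a = [3, 2, -1] (primitive direction); the mode-2 fibre T[0,:,0] = [18, 18, -18] gives b = [1, 1, -1]; then c[k] = T[0,0,k] / (a[0]·b[0]) = [18, -6, 0] / 3 = [6, -2, 0].
Expanding [3, 2, -1] ∘ [1, 1, -1] ∘ [6, -2, 0] reproduces all 27 entries of T, so T = [3, 2, -1] ∘ [1, 1, -1] ∘ [6, -2, 0] and rank(T) ≤ 1.
These bounds meet, so rank(T) = 1.

rank(T) = 1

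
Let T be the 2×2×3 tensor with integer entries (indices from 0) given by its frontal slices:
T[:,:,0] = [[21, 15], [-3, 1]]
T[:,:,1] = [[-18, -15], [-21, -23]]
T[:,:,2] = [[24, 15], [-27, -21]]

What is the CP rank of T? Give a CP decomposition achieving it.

rank(T) = 2

Lower bound: the mode-2 unfolding of T (rows indexed by j, columns by (i,k) = (0,0), (0,1), (0,2), (1,0), (1,1), (1,2)) is [[21, -18, 24, -3, -21, -27], [15, -15, 15, 1, -23, -21]].
There the 2×2 minor on rows j ∈ {0, 1}, columns (i,k) ∈ {(0,0), (0,1)} is det [[21, -18], [15, -15]] = -45 ≠ 0, so this unfolding has rank ≥ 2; CP rank is at least every unfolding rank, so rank(T) ≥ 2. (Unfolding ranks only ever bound the CP rank from below — rank(T) can be strictly larger than all of them — so the matching upper bound has to come from an explicit 2-term decomposition.)
Upper bound — finding two terms. Write S_k = T[:,:,k] for the frontal slices: S₀ = [[21, 15], [-3, 1]], S₁ = [[-18, -15], [-21, -23]], S₂ = [[24, 15], [-27, -21]].
If T = a₁ ∘ b₁ ∘ c₁ + a₂ ∘ b₂ ∘ c₂ then each S_k = c₁[k]·a₁b₁ᵀ + c₂[k]·a₂b₂ᵀ. S₀ and S₁ are linearly independent, so a₁b₁ᵀ and a₂b₂ᵀ must span the same plane of matrices: they are the rank-1 matrices of the form x·S₀ + y·S₁.
det(x·S₀ + y·S₁) is 66·x² − 231·xy + 99·y² = 33·(x − 3·y)(2·x − y), vanishing at (x:y) = (3:1) and (1:2).
M₁ = 3·S₀ + S₁ = [[45, 30], [-30, -20]] = 5·[3, -2][3, 2]ᵀ and M₂ = S₀ + 2·S₁ = [[-15, -15], [-45, -45]] = (-15)·[1, 3][1, 1]ᵀ, so take a₁ = [3, -2], b₁ = [3, 2], a₂ = [1, 3], b₂ = [1, 1].
Each slice is an integer combination of E₁ = a₁b₁ᵀ and E₂ = a₂b₂ᵀ: S₀ = 2·E₁ + 3·E₂, S₁ = −E₁ − 9·E₂, S₂ = 3·E₁ − 3·E₂; reading off coefficients, c₁ = [2, -1, 3] and c₂ = [3, -9, -3].
Hence T = [3, -2] ∘ [3, 2] ∘ [2, -1, 3] + [1, 3] ∘ [1, 1] ∘ [3, -9, -3], so rank(T) ≤ 2.
These bounds meet, so rank(T) = 2.
Check entry T[0,0,2] = 24: (3)·(3)·(3) + (1)·(1)·(-3) = 24.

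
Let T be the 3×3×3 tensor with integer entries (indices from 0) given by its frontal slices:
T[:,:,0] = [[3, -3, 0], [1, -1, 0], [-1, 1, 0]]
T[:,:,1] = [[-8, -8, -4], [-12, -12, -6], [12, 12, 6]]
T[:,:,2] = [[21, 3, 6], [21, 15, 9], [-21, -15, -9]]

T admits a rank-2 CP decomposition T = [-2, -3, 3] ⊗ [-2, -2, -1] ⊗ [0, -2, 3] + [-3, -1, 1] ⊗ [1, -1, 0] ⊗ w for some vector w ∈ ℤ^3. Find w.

w = [-1, 0, -3]

Subtract the known terms from T to get the rank-1 residual R = [-3, -1, 1] ⊗ [1, -1, 0] ⊗ w, so R[i,j,k] = a[i]·b[j]·w[k]. Pick indices with nonzero a[0]·b[0] = (-3)·(1) = -3. Only the fibre through (0,0,·) is needed: R[0,0,:] = T[0,0,:] − Σₗ aₗ[0]bₗ[0]cₗ = [3, -8, 21] − (-2)·(-2)·[0, -2, 3] = [3, 0, 9]. Then w[k] = R[0,0,k] / -3 for each k, giving w = [3, 0, 9] / -3 = [-1, 0, -3].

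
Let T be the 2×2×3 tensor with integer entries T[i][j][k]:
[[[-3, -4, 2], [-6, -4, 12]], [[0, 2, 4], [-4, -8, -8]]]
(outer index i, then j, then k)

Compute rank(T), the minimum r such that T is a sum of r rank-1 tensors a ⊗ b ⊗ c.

3

Lower bound: the mode-3 unfolding of T (rows indexed by k, columns by (i,j) = (0,0), (0,1), (1,0), (1,1)) is [[-3, -6, 0, -4], [-4, -4, 2, -8], [2, 12, 4, -8]].
There the 3×3 minor on rows k ∈ {0, 1, 2}, columns (i,j) ∈ {(0,0), (0,1), (1,1)} is det [[-3, -6, -4], [-4, -4, -8], [2, 12, -8]] = 64 ≠ 0, so this unfolding has rank ≥ 3; CP rank is at least every unfolding rank, so rank(T) ≥ 3. (Flattening ranks never certify an upper bound on CP rank; for that we must actually write T with 3 rank-1 terms.)
Upper bound: T is a sum of 3 rank-1 terms, T = [1, -2] ⊗ [1, -2] ⊗ [-1, -2, -2] + [1, -1] ⊗ [1, 0] ⊗ [2, 2, 0] + [1, 0] ⊗ [1, 2] ⊗ [-4, -4, 4] (written with every a and b primitive with positive leading entry and the scale carried by c; CP decompositions are not unique, and this one is verified by expanding entrywise), so rank(T) ≤ 3.
These bounds meet, so rank(T) = 3.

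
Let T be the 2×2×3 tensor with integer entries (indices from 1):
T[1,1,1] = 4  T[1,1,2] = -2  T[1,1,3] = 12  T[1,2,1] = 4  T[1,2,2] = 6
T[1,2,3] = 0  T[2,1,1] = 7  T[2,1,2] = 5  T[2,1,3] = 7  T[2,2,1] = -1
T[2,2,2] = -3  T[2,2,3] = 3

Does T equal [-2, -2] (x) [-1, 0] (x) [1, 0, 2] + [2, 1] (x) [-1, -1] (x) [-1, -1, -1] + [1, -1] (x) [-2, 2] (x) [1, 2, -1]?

No

Reconstruct entry (1,1,1) from the claimed factors: Σₗ aₗ[1]bₗ[1]cₗ[1] = (-2)·(-1)·(1) + (2)·(-1)·(-1) + (1)·(-2)·(1) = 2, but T[1,1,1] = 4. The claim is false.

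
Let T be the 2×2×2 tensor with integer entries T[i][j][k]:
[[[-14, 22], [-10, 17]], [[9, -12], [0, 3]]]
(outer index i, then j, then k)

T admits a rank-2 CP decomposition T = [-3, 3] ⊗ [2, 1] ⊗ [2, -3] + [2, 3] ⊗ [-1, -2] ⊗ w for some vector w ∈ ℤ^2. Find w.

w = [1, -2]

Subtract the known terms from T to get the rank-1 residual R = [2, 3] ⊗ [-1, -2] ⊗ w, so R[i,j,k] = a[i]·b[j]·w[k]. Pick indices with nonzero a[0]·b[0] = (2)·(-1) = -2. Only the fibre through (0,0,·) is needed: R[0,0,:] = T[0,0,:] − Σₗ aₗ[0]bₗ[0]cₗ = [-14, 22] − (-3)·(2)·[2, -3] = [-2, 4]. Then w[k] = R[0,0,k] / -2 for each k, giving w = [-2, 4] / -2 = [1, -2].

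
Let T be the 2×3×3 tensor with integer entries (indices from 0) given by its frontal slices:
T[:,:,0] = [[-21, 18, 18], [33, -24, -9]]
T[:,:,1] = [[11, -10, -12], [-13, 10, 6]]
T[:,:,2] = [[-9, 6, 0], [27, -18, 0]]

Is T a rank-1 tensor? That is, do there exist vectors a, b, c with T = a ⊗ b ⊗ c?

The mode-2 unfolding of T (rows indexed by j, columns by (i,k) = (0,0), (0,1), (0,2), (1,0), (1,1), (1,2)) is [[-21, 11, -9, 33, -13, 27], [18, -10, 6, -24, 10, -18], [18, -12, 0, -9, 6, 0]].
There the 2×2 minor on rows j ∈ {0, 1}, columns (i,k) ∈ {(0,0), (0,1)} is det [[-21, 11], [18, -10]] = 12 ≠ 0, so this unfolding has rank ≥ 2; CP rank is at least every unfolding rank, so rank(T) ≥ 2.
In particular rank(T) ≥ 2 > 1, so T is not rank-1.

No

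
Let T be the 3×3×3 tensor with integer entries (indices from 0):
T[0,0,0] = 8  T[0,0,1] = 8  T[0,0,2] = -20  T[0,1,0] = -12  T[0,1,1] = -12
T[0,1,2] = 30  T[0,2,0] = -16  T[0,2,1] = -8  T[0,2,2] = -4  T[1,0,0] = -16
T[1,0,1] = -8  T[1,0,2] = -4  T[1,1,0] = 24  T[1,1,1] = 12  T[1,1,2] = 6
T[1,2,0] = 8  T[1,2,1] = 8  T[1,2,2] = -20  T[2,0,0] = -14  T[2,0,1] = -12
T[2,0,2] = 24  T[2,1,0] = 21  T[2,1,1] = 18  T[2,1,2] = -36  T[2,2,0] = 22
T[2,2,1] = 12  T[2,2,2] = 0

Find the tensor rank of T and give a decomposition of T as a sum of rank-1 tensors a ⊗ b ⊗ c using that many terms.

rank(T) = 2

Lower bound: in the mode-1 unfolding of T (rows indexed by i, columns by (j,k)) the 2×2 minor on rows i ∈ {0, 1}, columns (j,k) ∈ {(0,0), (0,1)} is det [[8, 8], [-16, -8]] = 64 ≠ 0, so that unfolding has rank ≥ 2 and hence rank(T) ≥ 2 (CP rank is at least every unfolding rank, though it can be larger).
Upper bound: with S_k = T[:,:,k], the two rank-1 terms a₁b₁ᵀ, a₂b₂ᵀ are the rank-1 members of the pencil x·S₀ + y·S₁.
The 2×2 minor of x·S₀ + y·S₁ on rows {0,1}, columns {0,2} is −192·x² − 128·xy = (-64)·(3·x + 2·y)(x), vanishing at (x:y) = (2:-3) and (0:1).
M₁ = 2·S₀ − 3·S₁ = [[-8, 12, -8], [-8, 12, -8], [8, -12, 8]] = (-4)·[1, 1, -1][2, -3, 2]ᵀ and M₂ = S₁ = [[8, -12, -8], [-8, 12, 8], [-12, 18, 12]] = 2·[2, -2, -3][2, -3, -2]ᵀ, so take a₁ = [1, 1, -1], b₁ = [2, -3, 2], a₂ = [2, -2, -3], b₂ = [2, -3, -2].
Each slice is an integer combination of E₁ = a₁b₁ᵀ and E₂ = a₂b₂ᵀ: S₀ = −2·E₁ + 3·E₂, S₁ = 2·E₂, S₂ = −6·E₁ − 2·E₂; reading off coefficients, c₁ = [-2, 0, -6] and c₂ = [3, 2, -2].
Hence T = [1, 1, -1] ⊗ [2, -3, 2] ⊗ [-2, 0, -6] + [2, -2, -3] ⊗ [2, -3, -2] ⊗ [3, 2, -2], so rank(T) ≤ 2.
These bounds meet, so rank(T) = 2.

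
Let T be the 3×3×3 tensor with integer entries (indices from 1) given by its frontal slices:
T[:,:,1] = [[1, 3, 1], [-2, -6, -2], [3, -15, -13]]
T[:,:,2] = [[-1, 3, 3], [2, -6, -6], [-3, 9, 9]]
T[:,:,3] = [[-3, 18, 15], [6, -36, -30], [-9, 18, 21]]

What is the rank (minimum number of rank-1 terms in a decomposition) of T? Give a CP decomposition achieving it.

rank(T) = 2

Lower bound: the mode-1 unfolding of T (rows indexed by i, columns by (j,k) = (1,1), (1,2), (1,3), (2,1), (2,2), (2,3), (3,1), (3,2), (3,3)) is [[1, -1, -3, 3, 3, 18, 1, 3, 15], [-2, 2, 6, -6, -6, -36, -2, -6, -30], [3, -3, -9, -15, 9, 18, -13, 9, 21]].
There the 2×2 minor on rows i ∈ {1, 3}, columns (j,k) ∈ {(1,1), (2,1)} is det [[1, 3], [3, -15]] = -24 ≠ 0, so this unfolding has rank ≥ 2; CP rank is at least every unfolding rank, so rank(T) ≥ 2. (Unfolding ranks only ever bound the CP rank from below — rank(T) can be strictly larger than all of them — so the matching upper bound has to come from an explicit 2-term decomposition.)
Upper bound — finding two terms. Write S_k = T[:,:,k] for the frontal slices: S₁ = [[1, 3, 1], [-2, -6, -2], [3, -15, -13]], S₂ = [[-1, 3, 3], [2, -6, -6], [-3, 9, 9]], S₃ = [[-3, 18, 15], [6, -36, -30], [-9, 18, 21]].
If T = a₁ ⊗ b₁ ⊗ c₁ + a₂ ⊗ b₂ ⊗ c₂ then each S_k = c₁[k]·a₁b₁ᵀ + c₂[k]·a₂b₂ᵀ. S₁ and S₂ are linearly independent, so a₁b₁ᵀ and a₂b₂ᵀ must span the same plane of matrices: they are the rank-1 matrices of the form x·S₁ + y·S₂.
The 2×2 minor of x·S₁ + y·S₂ on rows {1,3}, columns {1,2} is −24·x² + 24·xy = (-24)·(x − y)(x), vanishing at (x:y) = (1:1) and (0:1).
M₁ = S₁ + S₂ = [[0, 6, 4], [0, -12, -8], [0, -6, -4]] = 2·[1, -2, -1][0, 3, 2]ᵀ and M₂ = S₂ = [[-1, 3, 3], [2, -6, -6], [-3, 9, 9]] = −[1, -2, 3][1, -3, -3]ᵀ, so take a₁ = [1, -2, -1], b₁ = [0, 3, 2], a₂ = [1, -2, 3], b₂ = [1, -3, -3].
Each slice is an integer combination of E₁ = a₁b₁ᵀ and E₂ = a₂b₂ᵀ: S₁ = 2·E₁ + E₂, S₂ = −E₂, S₃ = 3·E₁ − 3·E₂; reading off coefficients, c₁ = [2, 0, 3] and c₂ = [1, -1, -3].
Hence T = [1, -2, -1] ⊗ [0, 3, 2] ⊗ [2, 0, 3] + [1, -2, 3] ⊗ [1, -3, -3] ⊗ [1, -1, -3], so rank(T) ≤ 2.
These bounds meet, so rank(T) = 2.
Check entry T[3,2,2] = 9: (-1)·(3)·(0) + (3)·(-3)·(-1) = 9.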